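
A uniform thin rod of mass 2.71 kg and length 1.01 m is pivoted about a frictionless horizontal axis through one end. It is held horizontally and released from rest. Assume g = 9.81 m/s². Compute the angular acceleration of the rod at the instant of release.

About the pivot, I = (1/3)ML² = (1/3)(2.71)(1.01)² = 0.9215 kg·m².
The weight acts at the center, a distance L/2 = 0.5050 m from the pivot; τ = Mg(L/2) = 13.43 N·m.
α = τ/I = 13.43/0.9215 = 14.57 rad/s².

α ≈ 14.6 rad/s²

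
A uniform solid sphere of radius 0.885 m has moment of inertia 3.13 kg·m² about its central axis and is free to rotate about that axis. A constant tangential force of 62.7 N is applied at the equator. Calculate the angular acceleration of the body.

τ = F R = (62.7)(0.885) = 55.49 N·m.
From τ = Iα: α = 55.49/3.130 = 17.73 rad/s².

α ≈ 17.7 rad/s²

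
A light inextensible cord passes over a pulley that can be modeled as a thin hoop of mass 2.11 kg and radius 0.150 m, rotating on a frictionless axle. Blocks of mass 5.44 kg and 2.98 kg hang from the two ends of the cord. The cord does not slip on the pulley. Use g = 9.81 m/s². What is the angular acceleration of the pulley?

I = MR² = (2.11)(0.150)² = 0.04747 kg·m².
Heavier block: m₁g − T₁ = m₁a. Lighter block: T₂ − m₂g = m₂a.
Pulley: (T₁ − T₂)R = Iα = I(a/R), so T₁ − T₂ = (I/R²)a = 1·M_p a = 2.110·a.
Adding the three: (m₁ − m₂)g = (m₁ + m₂ + 2.110)a, so a = (5.44 − 2.98)(9.81)/(5.44 + 2.98 + 2.110) = 2.292 m/s².
α = a/R = 2.292/0.150 = 15.28 rad/s².

α ≈ 15.3 rad/s²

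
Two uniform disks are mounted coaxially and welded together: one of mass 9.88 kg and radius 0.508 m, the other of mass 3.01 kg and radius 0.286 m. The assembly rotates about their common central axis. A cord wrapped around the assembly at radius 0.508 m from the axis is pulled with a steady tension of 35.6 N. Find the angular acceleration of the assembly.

α ≈ 12.9 rad/s²

I = ½M₁R₁² + ½M₂R₂² = ½(9.88)(0.508)² + ½(3.01)(0.286)² = 1.398 kg·m².
τ = F r = (35.6)(0.508) = 18.08 N·m.
α = τ/I = 18.08/1.398 = 12.94 rad/s².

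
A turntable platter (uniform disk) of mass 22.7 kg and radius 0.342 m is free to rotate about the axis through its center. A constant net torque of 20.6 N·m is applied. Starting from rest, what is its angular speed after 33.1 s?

ω ≈ 514 rad/s

I = ½MR² = (1/2)(22.7)(0.342)² = 1.328 kg·m².
α = τ/I = 20.6/1.328 = 15.52 rad/s².
ω = ω₀ + αt = 0 + (15.52)(33.1) = 513.6 rad/s.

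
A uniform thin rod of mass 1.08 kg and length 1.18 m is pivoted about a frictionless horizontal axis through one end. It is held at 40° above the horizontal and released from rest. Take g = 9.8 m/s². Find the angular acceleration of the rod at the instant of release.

About the pivot, I = (1/3)ML² = (1/3)(1.08)(1.18)² = 0.5013 kg·m².
The weight acts at the center, a distance L/2 = 0.5900 m from the pivot; τ = Mg(L/2) cos 40° = 4.784 N·m.
α = τ/I = 4.784/0.5013 = 9.543 rad/s².

α ≈ 9.54 rad/s²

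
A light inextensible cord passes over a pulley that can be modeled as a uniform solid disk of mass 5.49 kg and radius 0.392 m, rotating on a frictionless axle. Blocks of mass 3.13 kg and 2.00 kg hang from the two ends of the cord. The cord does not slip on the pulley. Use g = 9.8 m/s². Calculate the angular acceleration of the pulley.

α ≈ 3.59 rad/s²

I = ½MR² = (1/2)(5.49)(0.392)² = 0.4218 kg·m².
Heavier block: m₁g − T₁ = m₁a. Lighter block: T₂ − m₂g = m₂a.
Pulley: (T₁ − T₂)R = Iα = I(a/R), so T₁ − T₂ = (I/R²)a = (1/2)M_p a = 2.745·a.
Adding the three: (m₁ − m₂)g = (m₁ + m₂ + 2.745)a, so a = (3.13 − 2.00)(9.8)/(3.13 + 2.00 + 2.745) = 1.406 m/s².
α = a/R = 1.406/0.392 = 3.587 rad/s².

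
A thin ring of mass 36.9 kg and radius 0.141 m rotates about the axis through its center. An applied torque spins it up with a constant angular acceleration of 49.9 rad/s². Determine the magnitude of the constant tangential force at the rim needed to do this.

F ≈ 260 N

I = MR² = (36.9)(0.141)² = 0.7336 kg·m².
The required torque is τ = Iα = (0.7336)(49.90) = 36.61 N·m.
A tangential force at the rim gives τ = FR, so F = τ/R = 36.61/0.141 = 259.6 N.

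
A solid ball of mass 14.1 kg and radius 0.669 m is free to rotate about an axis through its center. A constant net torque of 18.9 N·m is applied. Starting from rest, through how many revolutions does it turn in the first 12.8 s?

≈ 97.6 revolutions

I = (2/5)MR² = (2/5)(14.1)(0.669)² = 2.524 kg·m².
α = τ/I = 18.9/2.524 = 7.487 rad/s².
θ = ½αt² = ½(7.487)(12.8)² = 613.4 rad.
Revolutions = θ/(2π) = 97.62.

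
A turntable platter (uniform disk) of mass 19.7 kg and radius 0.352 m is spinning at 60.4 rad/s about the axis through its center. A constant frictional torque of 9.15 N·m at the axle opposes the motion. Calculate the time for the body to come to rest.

I = ½MR² = (1/2)(19.7)(0.352)² = 1.220 kg·m².
The net torque has magnitude 9.15 N·m, opposing ω.
|α| = τ/I = 9.150/1.220 = 7.497 rad/s² (deceleration).
0 = ω₀ − |α|t ⇒ t = ω₀/|α| = 60.4/7.497 = 8.056 s.

t ≈ 8.06 s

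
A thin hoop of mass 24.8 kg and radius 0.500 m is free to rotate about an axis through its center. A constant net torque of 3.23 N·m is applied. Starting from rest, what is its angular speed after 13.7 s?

I = MR² = (24.8)(0.500)² = 6.200 kg·m².
α = τ/I = 3.23/6.200 = 0.5210 rad/s².
ω = ω₀ + αt = 0 + (0.5210)(13.7) = 7.137 rad/s.

ω ≈ 7.14 rad/s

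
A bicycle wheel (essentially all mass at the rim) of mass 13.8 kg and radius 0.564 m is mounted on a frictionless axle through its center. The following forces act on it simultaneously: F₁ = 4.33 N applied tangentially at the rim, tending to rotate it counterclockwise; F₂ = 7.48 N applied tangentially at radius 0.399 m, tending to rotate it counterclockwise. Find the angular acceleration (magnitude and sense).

α ≈ 1.24 rad/s², counterclockwise

I = MR² = (13.8)(0.564)² = 4.390 kg·m².
Taking counterclockwise as positive: τ₁ = +(4.33)(0.564) = +2.442 N·m; τ₂ = +(7.48)(0.399) = +2.985 N·m.
Net torque τ = 5.427 N·m.
α = τ/I = 5.427/4.390 = 1.236 rad/s².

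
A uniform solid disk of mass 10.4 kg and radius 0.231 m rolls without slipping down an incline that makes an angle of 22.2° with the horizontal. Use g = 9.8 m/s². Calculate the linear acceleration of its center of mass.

a ≈ 2.47 m/s²

Translation along the incline: Mg sinθ − f = Ma.
Rotation about the center: fR = Iα with I = ½MR². No-slip gives a = αR, so f = (I/R²)a = (1/2)M a.
Substituting: Mg sinθ = (1 + 0.5000)Ma, so a = g sinθ/(1 + 0.5000) = (9.8) sin 22.2° / 1.500 = 2.469 m/s².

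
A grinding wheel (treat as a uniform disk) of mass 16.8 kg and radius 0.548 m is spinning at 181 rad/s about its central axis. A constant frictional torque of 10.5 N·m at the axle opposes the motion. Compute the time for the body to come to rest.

t ≈ 43.5 s

I = ½MR² = (1/2)(16.8)(0.548)² = 2.523 kg·m².
The net torque has magnitude 10.5 N·m, opposing ω.
|α| = τ/I = 10.50/2.523 = 4.162 rad/s² (deceleration).
0 = ω₀ − |α|t ⇒ t = ω₀/|α| = 181/4.162 = 43.48 s.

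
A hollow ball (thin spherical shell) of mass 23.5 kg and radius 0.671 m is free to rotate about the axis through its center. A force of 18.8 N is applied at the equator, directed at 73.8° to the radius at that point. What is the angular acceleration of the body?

α ≈ 1.72 rad/s²

I = (2/3)MR² = (2/3)(23.5)(0.671)² = 7.054 kg·m².
Only the tangential component produces torque: τ = F R sinθ = (18.8)(0.671) sin 73.8° = 12.11 N·m.
Newton's second law for rotation, τ = Iα, gives α = τ/I = 12.11/7.054 = 1.717 rad/s².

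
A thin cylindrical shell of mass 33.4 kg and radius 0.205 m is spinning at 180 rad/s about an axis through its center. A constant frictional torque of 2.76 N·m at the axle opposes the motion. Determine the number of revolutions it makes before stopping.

I = MR² = (33.4)(0.205)² = 1.404 kg·m².
The net torque has magnitude 2.76 N·m, opposing ω.
|α| = τ/I = 2.760/1.404 = 1.966 rad/s² (deceleration).
ω² = ω₀² − 2|α|θ with ω = 0 ⇒ θ = ω₀²/(2|α|) = 8239 rad = 1311 rev.

≈ 1310 revolutions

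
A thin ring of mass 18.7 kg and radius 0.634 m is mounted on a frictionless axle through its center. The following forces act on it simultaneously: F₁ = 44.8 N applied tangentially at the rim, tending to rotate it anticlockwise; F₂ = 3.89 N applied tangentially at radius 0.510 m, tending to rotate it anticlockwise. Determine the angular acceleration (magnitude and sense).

α ≈ 4.04 rad/s², anticlockwise

I = MR² = (18.7)(0.634)² = 7.517 kg·m².
Taking anticlockwise as positive: τ₁ = +(44.8)(0.634) = +28.40 N·m; τ₂ = +(3.89)(0.510) = +1.984 N·m.
Net torque τ = 30.39 N·m.
α = τ/I = 30.39/7.517 = 4.043 rad/s².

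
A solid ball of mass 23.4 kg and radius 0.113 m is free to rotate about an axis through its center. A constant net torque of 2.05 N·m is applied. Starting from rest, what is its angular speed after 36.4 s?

ω ≈ 624 rad/s

I = (2/5)MR² = (2/5)(23.4)(0.113)² = 0.1195 kg·m².
α = τ/I = 2.05/0.1195 = 17.15 rad/s².
ω = ω₀ + αt = 0 + (17.15)(36.4) = 624.3 rad/s.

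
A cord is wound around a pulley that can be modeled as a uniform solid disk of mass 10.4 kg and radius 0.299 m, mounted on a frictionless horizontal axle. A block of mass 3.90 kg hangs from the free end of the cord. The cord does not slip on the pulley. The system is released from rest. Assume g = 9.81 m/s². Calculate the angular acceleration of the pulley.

α ≈ 14.1 rad/s²

I = ½MR² = (1/2)(10.4)(0.299)² = 0.4649 kg·m².
Block: mg − T = ma. Pulley: TR = Iα. No-slip: a = αR, so T = (I/R²)a = 5.200·a.
Then mg = (m + 5.200)a, so a = (3.90)(9.81)/(3.90 + 5.200) = 4.204 m/s².
α = a/R = 4.204/0.299 = 14.06 rad/s².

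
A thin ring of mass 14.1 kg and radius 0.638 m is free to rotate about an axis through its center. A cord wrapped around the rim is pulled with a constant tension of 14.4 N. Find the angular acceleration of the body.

I = MR² = (14.1)(0.638)² = 5.739 kg·m².
τ = F R = (14.4)(0.638) = 9.187 N·m.
From τ = Iα: α = 9.187/5.739 = 1.601 rad/s².

α ≈ 1.60 rad/s²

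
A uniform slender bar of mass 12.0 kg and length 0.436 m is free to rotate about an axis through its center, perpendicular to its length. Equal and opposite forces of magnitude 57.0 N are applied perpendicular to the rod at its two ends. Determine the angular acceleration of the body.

I = (1/12)ML² = (1/12)(12.0)(0.436)² = 0.1901 kg·m².
The couple gives τ = F·(L/2) + F·(L/2) = F L = (57.0)(0.436) = 24.85 N·m.
From τ = Iα: α = 24.85/0.1901 = 130.7 rad/s².

α ≈ 131 rad/s²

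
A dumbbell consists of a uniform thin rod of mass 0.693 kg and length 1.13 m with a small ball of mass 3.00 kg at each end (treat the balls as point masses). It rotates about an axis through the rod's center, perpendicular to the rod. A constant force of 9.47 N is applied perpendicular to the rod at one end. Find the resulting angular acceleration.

I_rod = (1/12)ML² = (1/12)(0.693)(1.13)² = 0.07374 kg·m².
I_balls = 2·m·(L/2)² = 2(3.00)(0.5650)² = 1.915 kg·m².
Total I = 1.989 kg·m².
τ = F·(L/2) = (9.47)(0.565) = 5.351 N·m.
α = τ/I = 5.351/1.989 = 2.690 rad/s².

α ≈ 2.69 rad/s²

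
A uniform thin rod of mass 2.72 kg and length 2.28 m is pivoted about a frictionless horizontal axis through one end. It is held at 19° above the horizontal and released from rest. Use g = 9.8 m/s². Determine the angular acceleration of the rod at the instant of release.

About the pivot, I = (1/3)ML² = (1/3)(2.72)(2.28)² = 4.713 kg·m².
The weight acts at the center, a distance L/2 = 1.140 m from the pivot; τ = Mg(L/2) cos 19° = 28.73 N·m.
α = τ/I = 28.73/4.713 = 6.096 rad/s².
(Equivalently α = (3g/(2L)) cos 19° = 6.096 rad/s².)

α ≈ 6.10 rad/s²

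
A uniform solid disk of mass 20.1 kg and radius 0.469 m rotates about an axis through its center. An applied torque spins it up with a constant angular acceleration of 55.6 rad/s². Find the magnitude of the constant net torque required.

τ ≈ 123 N·m

I = ½MR² = (1/2)(20.1)(0.469)² = 2.211 kg·m².
τ = Iα = (2.211)(55.60) = 122.9 N·m.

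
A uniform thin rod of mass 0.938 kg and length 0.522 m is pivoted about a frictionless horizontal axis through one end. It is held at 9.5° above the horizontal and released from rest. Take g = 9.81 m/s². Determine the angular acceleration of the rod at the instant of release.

α ≈ 27.8 rad/s²

About the pivot, I = (1/3)ML² = (1/3)(0.938)(0.522)² = 0.08520 kg·m².
The weight acts at the center, a distance L/2 = 0.2610 m from the pivot; τ = Mg(L/2) cos 9.5° = 2.369 N·m.
α = τ/I = 2.369/0.08520 = 27.80 rad/s².
(Equivalently α = (3g/(2L)) cos 9.5° = 27.80 rad/s².)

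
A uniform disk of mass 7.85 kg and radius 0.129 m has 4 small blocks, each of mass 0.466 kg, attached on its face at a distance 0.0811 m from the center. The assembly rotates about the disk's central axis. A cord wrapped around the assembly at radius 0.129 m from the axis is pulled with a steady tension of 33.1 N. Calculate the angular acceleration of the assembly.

α ≈ 55.0 rad/s²

I_disk = ½MR² = ½(7.85)(0.129)² = 0.06532 kg·m².
I_blocks = 4·m·r² = 4(0.466)(0.0811)² = 0.01226 kg·m².
Total I = 0.07758 kg·m².
τ = F r = (33.1)(0.129) = 4.270 N·m.
α = τ/I = 4.270/0.07758 = 55.04 rad/s².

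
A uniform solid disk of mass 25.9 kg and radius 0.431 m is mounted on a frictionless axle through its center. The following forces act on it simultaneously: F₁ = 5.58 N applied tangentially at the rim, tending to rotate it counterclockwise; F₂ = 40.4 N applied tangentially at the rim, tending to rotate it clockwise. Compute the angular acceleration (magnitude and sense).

α ≈ 6.24 rad/s², clockwise

I = ½MR² = (1/2)(25.9)(0.431)² = 2.406 kg·m².
Taking counterclockwise as positive: τ₁ = +(5.58)(0.431) = +2.405 N·m; τ₂ = −(40.4)(0.431) = −17.41 N·m.
Net torque τ = -15.01 N·m.
α = τ/I = -15.01/2.406 = -6.239 rad/s².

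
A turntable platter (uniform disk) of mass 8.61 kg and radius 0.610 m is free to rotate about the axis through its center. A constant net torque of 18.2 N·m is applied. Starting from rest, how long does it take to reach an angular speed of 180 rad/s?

t ≈ 15.8 s

I = ½MR² = (1/2)(8.61)(0.610)² = 1.602 kg·m².
α = τ/I = 18.2/1.602 = 11.36 rad/s².
ω = αt ⇒ t = ω/α = 180/11.36 = 15.84 s.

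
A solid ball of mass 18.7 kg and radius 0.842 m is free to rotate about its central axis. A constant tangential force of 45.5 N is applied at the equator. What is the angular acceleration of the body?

I = (2/5)MR² = (2/5)(18.7)(0.842)² = 5.303 kg·m².
τ = F R = (45.5)(0.842) = 38.31 N·m.
From τ = Iα: α = 38.31/5.303 = 7.224 rad/s².

α ≈ 7.22 rad/s²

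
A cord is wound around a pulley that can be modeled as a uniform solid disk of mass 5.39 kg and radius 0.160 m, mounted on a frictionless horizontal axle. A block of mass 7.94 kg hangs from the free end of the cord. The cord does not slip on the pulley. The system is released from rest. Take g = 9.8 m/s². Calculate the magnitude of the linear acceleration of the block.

a ≈ 7.32 m/s²

I = ½MR² = (1/2)(5.39)(0.160)² = 0.06899 kg·m².
Block: mg − T = ma. Pulley: TR = Iα. No-slip: a = αR, so T = (I/R²)a = 2.695·a.
Then mg = (m + 2.695)a, so a = (7.94)(9.8)/(7.94 + 2.695) = 7.317 m/s².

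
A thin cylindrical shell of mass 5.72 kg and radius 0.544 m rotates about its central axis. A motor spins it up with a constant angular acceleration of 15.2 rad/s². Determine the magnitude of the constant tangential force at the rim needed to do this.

F ≈ 47.3 N

I = MR² = (5.72)(0.544)² = 1.693 kg·m².
The required torque is τ = Iα = (1.693)(15.20) = 25.73 N·m.
A tangential force at the rim gives τ = FR, so F = τ/R = 25.73/0.544 = 47.30 N.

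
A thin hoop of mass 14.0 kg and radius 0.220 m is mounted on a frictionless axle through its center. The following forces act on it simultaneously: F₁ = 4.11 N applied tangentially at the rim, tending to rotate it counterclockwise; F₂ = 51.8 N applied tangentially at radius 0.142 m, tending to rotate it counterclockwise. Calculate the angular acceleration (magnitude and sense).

I = MR² = (14.0)(0.220)² = 0.6776 kg·m².
Taking counterclockwise as positive: τ₁ = +(4.11)(0.220) = +0.9042 N·m; τ₂ = +(51.8)(0.142) = +7.356 N·m.
Net torque τ = 8.260 N·m.
α = τ/I = 8.260/0.6776 = 12.19 rad/s².

α ≈ 12.2 rad/s², counterclockwise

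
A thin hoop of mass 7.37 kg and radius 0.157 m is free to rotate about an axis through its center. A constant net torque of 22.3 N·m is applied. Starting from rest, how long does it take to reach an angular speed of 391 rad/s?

t ≈ 3.19 s

I = MR² = (7.37)(0.157)² = 0.1817 kg·m².
α = τ/I = 22.3/0.1817 = 122.8 rad/s².
ω = αt ⇒ t = ω/α = 391/122.8 = 3.185 s.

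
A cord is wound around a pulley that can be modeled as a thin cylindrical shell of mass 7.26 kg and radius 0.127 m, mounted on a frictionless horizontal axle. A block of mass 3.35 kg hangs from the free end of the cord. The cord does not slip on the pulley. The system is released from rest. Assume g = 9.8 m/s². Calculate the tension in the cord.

I = MR² = (7.26)(0.127)² = 0.1171 kg·m².
Block: mg − T = ma. Pulley: TR = Iα. No-slip: a = αR, so T = (I/R²)a = 7.260·a.
Then mg = (m + 7.260)a, so a = (3.35)(9.8)/(3.35 + 7.260) = 3.094 m/s².
T = 7.260·a = 22.46 N.

T ≈ 22.5 N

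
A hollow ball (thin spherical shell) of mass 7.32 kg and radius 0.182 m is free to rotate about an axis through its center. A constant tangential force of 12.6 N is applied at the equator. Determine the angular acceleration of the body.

α ≈ 14.2 rad/s²

I = (2/3)MR² = (2/3)(7.32)(0.182)² = 0.1616 kg·m².
τ = F R = (12.6)(0.182) = 2.293 N·m.
Newton's second law for rotation, τ = Iα, gives α = τ/I = 2.293/0.1616 = 14.19 rad/s².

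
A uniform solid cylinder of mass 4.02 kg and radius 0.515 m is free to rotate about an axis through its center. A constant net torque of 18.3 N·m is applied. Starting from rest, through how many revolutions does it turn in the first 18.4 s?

I = ½MR² = (1/2)(4.02)(0.515)² = 0.5331 kg·m².
α = τ/I = 18.3/0.5331 = 34.33 rad/s².
θ = ½αt² = ½(34.33)(18.4)² = 5811 rad.
Revolutions = θ/(2π) = 924.8.

≈ 925 revolutions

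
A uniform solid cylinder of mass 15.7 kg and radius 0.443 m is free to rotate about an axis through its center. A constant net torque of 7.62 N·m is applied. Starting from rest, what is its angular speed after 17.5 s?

ω ≈ 86.6 rad/s

I = ½MR² = (1/2)(15.7)(0.443)² = 1.541 kg·m².
α = τ/I = 7.62/1.541 = 4.946 rad/s².
ω = ω₀ + αt = 0 + (4.946)(17.5) = 86.56 rad/s.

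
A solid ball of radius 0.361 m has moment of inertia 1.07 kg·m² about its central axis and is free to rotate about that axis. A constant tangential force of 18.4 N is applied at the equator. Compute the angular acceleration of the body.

α ≈ 6.21 rad/s²

τ = F R = (18.4)(0.361) = 6.642 N·m.
Newton's second law for rotation, τ = Iα, gives α = τ/I = 6.642/1.070 = 6.208 rad/s².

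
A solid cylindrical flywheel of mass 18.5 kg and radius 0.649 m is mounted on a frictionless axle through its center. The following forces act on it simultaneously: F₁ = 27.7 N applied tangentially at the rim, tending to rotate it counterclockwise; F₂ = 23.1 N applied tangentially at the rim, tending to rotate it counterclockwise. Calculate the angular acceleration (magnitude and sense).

α ≈ 8.46 rad/s², counterclockwise

I = ½MR² = (1/2)(18.5)(0.649)² = 3.896 kg·m².
Taking counterclockwise as positive: τ₁ = +(27.7)(0.649) = +17.98 N·m; τ₂ = +(23.1)(0.649) = +14.99 N·m.
Net torque τ = 32.97 N·m.
α = τ/I = 32.97/3.896 = 8.462 rad/s².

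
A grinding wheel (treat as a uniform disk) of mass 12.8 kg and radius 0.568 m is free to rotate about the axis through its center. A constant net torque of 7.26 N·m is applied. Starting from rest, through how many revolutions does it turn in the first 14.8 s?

≈ 61.3 revolutions

I = ½MR² = (1/2)(12.8)(0.568)² = 2.065 kg·m².
α = τ/I = 7.26/2.065 = 3.516 rad/s².
θ = ½αt² = ½(3.516)(14.8)² = 385.1 rad.
Revolutions = θ/(2π) = 61.29.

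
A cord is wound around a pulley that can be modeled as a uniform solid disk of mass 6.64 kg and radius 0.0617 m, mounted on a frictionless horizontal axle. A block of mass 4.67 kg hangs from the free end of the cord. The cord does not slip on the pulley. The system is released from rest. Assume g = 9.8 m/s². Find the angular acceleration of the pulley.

I = ½MR² = (1/2)(6.64)(0.0617)² = 0.01264 kg·m².
Block: mg − T = ma. Pulley: TR = Iα. No-slip: a = αR, so T = (I/R²)a = 3.320·a.
Then mg = (m + 3.320)a, so a = (4.67)(9.8)/(4.67 + 3.320) = 5.728 m/s².
α = a/R = 5.728/0.0617 = 92.83 rad/s².

α ≈ 92.8 rad/s²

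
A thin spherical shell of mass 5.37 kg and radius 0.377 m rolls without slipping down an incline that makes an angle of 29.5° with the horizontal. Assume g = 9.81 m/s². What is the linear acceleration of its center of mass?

a ≈ 2.90 m/s²

Translation along the incline: Mg sinθ − f = Ma.
Rotation about the center: fR = Iα with I = (2/3)MR². No-slip gives a = αR, so f = (I/R²)a = (2/3)M a.
Substituting: Mg sinθ = (1 + 0.6667)Ma, so a = g sinθ/(1 + 0.6667) = (9.81) sin 29.5° / 1.667 = 2.898 m/s².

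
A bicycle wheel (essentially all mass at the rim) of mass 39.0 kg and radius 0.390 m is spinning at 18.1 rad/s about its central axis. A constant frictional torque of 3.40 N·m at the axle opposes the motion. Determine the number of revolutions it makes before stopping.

I = MR² = (39.0)(0.390)² = 5.932 kg·m².
The net torque has magnitude 3.40 N·m, opposing ω.
|α| = τ/I = 3.400/5.932 = 0.5732 rad/s² (deceleration).
ω² = ω₀² − 2|α|θ with ω = 0 ⇒ θ = ω₀²/(2|α|) = 285.8 rad = 45.48 rev.

≈ 45.5 revolutions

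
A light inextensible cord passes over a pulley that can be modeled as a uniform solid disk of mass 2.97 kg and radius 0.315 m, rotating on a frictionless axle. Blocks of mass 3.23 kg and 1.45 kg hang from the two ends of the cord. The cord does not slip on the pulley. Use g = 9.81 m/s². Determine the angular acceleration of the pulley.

I = ½MR² = (1/2)(2.97)(0.315)² = 0.1473 kg·m².
Heavier block: m₁g − T₁ = m₁a. Lighter block: T₂ − m₂g = m₂a.
Pulley: (T₁ − T₂)R = Iα = I(a/R), so T₁ − T₂ = (I/R²)a = (1/2)M_p a = 1.485·a.
Adding the three: (m₁ − m₂)g = (m₁ + m₂ + 1.485)a, so a = (3.23 − 1.45)(9.81)/(3.23 + 1.45 + 1.485) = 2.832 m/s².
α = a/R = 2.832/0.315 = 8.992 rad/s².

α ≈ 8.99 rad/s²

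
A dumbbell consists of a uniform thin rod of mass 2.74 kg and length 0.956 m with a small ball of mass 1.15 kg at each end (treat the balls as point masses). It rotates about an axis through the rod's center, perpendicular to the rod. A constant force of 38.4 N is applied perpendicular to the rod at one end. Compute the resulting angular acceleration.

I_rod = (1/12)ML² = (1/12)(2.74)(0.956)² = 0.2087 kg·m².
I_balls = 2·m·(L/2)² = 2(1.15)(0.4780)² = 0.5255 kg·m².
Total I = 0.7342 kg·m².
τ = F·(L/2) = (38.4)(0.478) = 18.36 N·m.
α = τ/I = 18.36/0.7342 = 25.00 rad/s².

α ≈ 25.0 rad/s²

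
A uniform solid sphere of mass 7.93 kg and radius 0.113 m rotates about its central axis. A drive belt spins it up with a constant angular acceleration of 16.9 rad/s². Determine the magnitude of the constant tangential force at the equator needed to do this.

I = (2/5)MR² = (2/5)(7.93)(0.113)² = 0.04050 kg·m².
The required torque is τ = Iα = (0.04050)(16.90) = 0.6845 N·m.
A tangential force at the equator gives τ = FR, so F = τ/R = 0.6845/0.113 = 6.058 N.

F ≈ 6.06 N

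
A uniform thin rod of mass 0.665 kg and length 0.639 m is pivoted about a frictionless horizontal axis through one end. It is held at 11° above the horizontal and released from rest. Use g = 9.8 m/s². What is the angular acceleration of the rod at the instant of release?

About the pivot, I = (1/3)ML² = (1/3)(0.665)(0.639)² = 0.09051 kg·m².
The weight acts at the center, a distance L/2 = 0.3195 m from the pivot; τ = Mg(L/2) cos 11° = 2.044 N·m.
α = τ/I = 2.044/0.09051 = 22.58 rad/s².
(Equivalently α = (3g/(2L)) cos 11° = 22.58 rad/s².)

α ≈ 22.6 rad/s²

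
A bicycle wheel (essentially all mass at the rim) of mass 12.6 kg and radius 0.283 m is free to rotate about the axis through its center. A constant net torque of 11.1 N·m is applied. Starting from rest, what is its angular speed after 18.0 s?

I = MR² = (12.6)(0.283)² = 1.009 kg·m².
α = τ/I = 11.1/1.009 = 11.00 rad/s².
ω = ω₀ + αt = 0 + (11.00)(18.0) = 198.0 rad/s.

ω ≈ 198 rad/s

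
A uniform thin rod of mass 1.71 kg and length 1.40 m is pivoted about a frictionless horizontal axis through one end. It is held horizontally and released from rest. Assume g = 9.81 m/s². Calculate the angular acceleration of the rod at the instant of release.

About the pivot, I = (1/3)ML² = (1/3)(1.71)(1.40)² = 1.117 kg·m².
The weight acts at the center, a distance L/2 = 0.7000 m from the pivot; τ = Mg(L/2) = 11.74 N·m.
α = τ/I = 11.74/1.117 = 10.51 rad/s².

α ≈ 10.5 rad/s²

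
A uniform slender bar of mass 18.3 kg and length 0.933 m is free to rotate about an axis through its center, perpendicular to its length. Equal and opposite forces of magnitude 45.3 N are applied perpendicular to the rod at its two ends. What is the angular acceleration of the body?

α ≈ 31.8 rad/s²

I = (1/12)ML² = (1/12)(18.3)(0.933)² = 1.327 kg·m².
The couple gives τ = F·(L/2) + F·(L/2) = F L = (45.3)(0.933) = 42.26 N·m.
Newton's second law for rotation, τ = Iα, gives α = τ/I = 42.26/1.327 = 31.84 rad/s².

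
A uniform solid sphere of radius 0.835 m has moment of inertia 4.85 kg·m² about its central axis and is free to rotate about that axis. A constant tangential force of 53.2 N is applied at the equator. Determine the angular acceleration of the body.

τ = F R = (53.2)(0.835) = 44.42 N·m.
From τ = Iα: α = 44.42/4.850 = 9.159 rad/s².

α ≈ 9.16 rad/s²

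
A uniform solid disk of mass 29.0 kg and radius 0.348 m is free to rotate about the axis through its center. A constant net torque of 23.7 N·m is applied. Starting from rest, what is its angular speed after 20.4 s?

ω ≈ 275 rad/s

I = ½MR² = (1/2)(29.0)(0.348)² = 1.756 kg·m².
α = τ/I = 23.7/1.756 = 13.50 rad/s².
ω = ω₀ + αt = 0 + (13.50)(20.4) = 275.3 rad/s.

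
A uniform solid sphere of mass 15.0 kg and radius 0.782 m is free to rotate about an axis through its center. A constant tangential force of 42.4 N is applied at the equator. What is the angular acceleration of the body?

α ≈ 9.04 rad/s²

I = (2/5)MR² = (2/5)(15.0)(0.782)² = 3.669 kg·m².
τ = F R = (42.4)(0.782) = 33.16 N·m.
Newton's second law for rotation, τ = Iα, gives α = τ/I = 33.16/3.669 = 9.037 rad/s².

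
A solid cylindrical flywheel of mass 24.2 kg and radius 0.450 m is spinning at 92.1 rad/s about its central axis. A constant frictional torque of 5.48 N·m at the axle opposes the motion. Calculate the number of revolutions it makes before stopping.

≈ 302 revolutions

I = ½MR² = (1/2)(24.2)(0.450)² = 2.450 kg·m².
The net torque has magnitude 5.48 N·m, opposing ω.
|α| = τ/I = 5.480/2.450 = 2.237 rad/s² (deceleration).
ω² = ω₀² − 2|α|θ with ω = 0 ⇒ θ = ω₀²/(2|α|) = 1896 rad = 301.8 rev.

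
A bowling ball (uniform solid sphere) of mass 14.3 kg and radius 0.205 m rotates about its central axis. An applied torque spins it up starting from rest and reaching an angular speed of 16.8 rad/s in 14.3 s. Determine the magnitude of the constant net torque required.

I = (2/5)MR² = (2/5)(14.3)(0.205)² = 0.2404 kg·m².
α = Δω/Δt = (16.8 − 0)/14.3 = 1.175 rad/s².
τ = Iα = (0.2404)(1.175) = 0.2824 N·m.

τ ≈ 0.282 N·m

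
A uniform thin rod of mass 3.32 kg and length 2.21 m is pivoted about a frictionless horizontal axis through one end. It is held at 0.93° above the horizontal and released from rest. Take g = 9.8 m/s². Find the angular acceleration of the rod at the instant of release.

α ≈ 6.65 rad/s²

About the pivot, I = (1/3)ML² = (1/3)(3.32)(2.21)² = 5.405 kg·m².
The weight acts at the center, a distance L/2 = 1.105 m from the pivot; τ = Mg(L/2) cos 0.93° = 35.95 N·m.
α = τ/I = 35.95/5.405 = 6.651 rad/s².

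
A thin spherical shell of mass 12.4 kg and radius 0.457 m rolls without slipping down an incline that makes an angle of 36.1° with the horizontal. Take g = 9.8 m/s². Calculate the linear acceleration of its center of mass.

a ≈ 3.46 m/s²

Translation along the incline: Mg sinθ − f = Ma.
Rotation about the center: fR = Iα with I = (2/3)MR². No-slip gives a = αR, so f = (I/R²)a = (2/3)M a.
Substituting: Mg sinθ = (1 + 0.6667)Ma, so a = g sinθ/(1 + 0.6667) = (9.8) sin 36.1° / 1.667 = 3.464 m/s².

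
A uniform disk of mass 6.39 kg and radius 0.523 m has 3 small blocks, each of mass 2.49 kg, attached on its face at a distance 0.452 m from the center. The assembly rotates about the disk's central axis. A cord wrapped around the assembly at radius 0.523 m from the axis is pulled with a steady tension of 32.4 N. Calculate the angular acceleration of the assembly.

α ≈ 7.06 rad/s²

I_disk = ½MR² = ½(6.39)(0.523)² = 0.8739 kg·m².
I_blocks = 3·m·r² = 3(2.49)(0.452)² = 1.526 kg·m².
Total I = 2.400 kg·m².
τ = F r = (32.4)(0.523) = 16.95 N·m.
α = τ/I = 16.95/2.400 = 7.060 rad/s².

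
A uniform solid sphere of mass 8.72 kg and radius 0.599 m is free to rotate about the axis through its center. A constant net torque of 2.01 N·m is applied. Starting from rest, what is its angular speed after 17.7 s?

I = (2/5)MR² = (2/5)(8.72)(0.599)² = 1.251 kg·m².
α = τ/I = 2.01/1.251 = 1.606 rad/s².
ω = ω₀ + αt = 0 + (1.606)(17.7) = 28.43 rad/s.

ω ≈ 28.4 rad/s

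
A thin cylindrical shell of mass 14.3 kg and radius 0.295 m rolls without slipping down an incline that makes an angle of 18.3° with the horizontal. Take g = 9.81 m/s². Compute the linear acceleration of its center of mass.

Translation along the incline: Mg sinθ − f = Ma.
Rotation about the center: fR = Iα with I = MR². No-slip gives a = αR, so f = (I/R²)a = M a.
Substituting: Mg sinθ = (1 + 1.000)Ma, so a = g sinθ/(1 + 1.000) = (9.81) sin 18.3° / 2.000 = 1.540 m/s².

a ≈ 1.54 m/s²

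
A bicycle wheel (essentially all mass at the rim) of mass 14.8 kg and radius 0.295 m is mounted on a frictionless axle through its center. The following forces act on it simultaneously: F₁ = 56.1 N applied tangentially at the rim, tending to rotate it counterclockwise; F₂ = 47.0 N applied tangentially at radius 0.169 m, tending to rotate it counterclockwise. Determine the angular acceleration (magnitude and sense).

I = MR² = (14.8)(0.295)² = 1.288 kg·m².
Taking counterclockwise as positive: τ₁ = +(56.1)(0.295) = +16.55 N·m; τ₂ = +(47.0)(0.169) = +7.943 N·m.
Net torque τ = 24.49 N·m.
α = τ/I = 24.49/1.288 = 19.02 rad/s².

α ≈ 19.0 rad/s², counterclockwise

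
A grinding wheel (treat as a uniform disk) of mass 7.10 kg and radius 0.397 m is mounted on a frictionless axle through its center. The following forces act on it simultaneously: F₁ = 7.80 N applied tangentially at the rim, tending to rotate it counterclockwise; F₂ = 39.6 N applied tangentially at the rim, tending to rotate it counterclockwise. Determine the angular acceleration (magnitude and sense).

α ≈ 33.6 rad/s², counterclockwise

I = ½MR² = (1/2)(7.10)(0.397)² = 0.5595 kg·m².
Taking counterclockwise as positive: τ₁ = +(7.80)(0.397) = +3.097 N·m; τ₂ = +(39.6)(0.397) = +15.72 N·m.
Net torque τ = 18.82 N·m.
α = τ/I = 18.82/0.5595 = 33.63 rad/s².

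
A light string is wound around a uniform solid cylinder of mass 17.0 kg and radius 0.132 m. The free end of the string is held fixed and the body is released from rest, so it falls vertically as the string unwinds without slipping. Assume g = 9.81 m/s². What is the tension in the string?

Translation: Mg − T = Ma. Rotation about the center: TR = Iα with I = ½MR².
With a = αR: T = (I/R²)a = (1/2)M a, so Mg = (1 + 0.5000)Ma.
a = g/(1 + 0.5000) = 9.81/1.500 = 6.540 m/s².
T = 0.5000·M·a = (0.5000)(17.0)(6.540) = 55.59 N.

T ≈ 55.6 N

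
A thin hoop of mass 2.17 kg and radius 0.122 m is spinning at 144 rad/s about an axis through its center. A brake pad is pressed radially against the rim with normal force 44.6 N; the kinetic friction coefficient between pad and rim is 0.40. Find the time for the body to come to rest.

t ≈ 2.14 s

I = MR² = (2.17)(0.122)² = 0.03230 kg·m².
Friction force f = μN = (0.40)(44.6) = 17.84 N at the rim; torque magnitude τ = fR = 2.176 N·m, opposing ω.
|α| = τ/I = 2.176/0.03230 = 67.39 rad/s² (deceleration).
0 = ω₀ − |α|t ⇒ t = ω₀/|α| = 144/67.39 = 2.137 s.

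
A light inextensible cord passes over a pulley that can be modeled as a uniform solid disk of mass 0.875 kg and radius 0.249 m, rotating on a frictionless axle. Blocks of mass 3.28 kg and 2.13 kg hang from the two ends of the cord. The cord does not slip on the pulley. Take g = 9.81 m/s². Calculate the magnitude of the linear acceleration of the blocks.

a ≈ 1.93 m/s²

I = ½MR² = (1/2)(0.875)(0.249)² = 0.02713 kg·m².
Heavier block: m₁g − T₁ = m₁a. Lighter block: T₂ − m₂g = m₂a.
Pulley: (T₁ − T₂)R = Iα = I(a/R), so T₁ − T₂ = (I/R²)a = (1/2)M_p a = 0.4375·a.
Adding the three: (m₁ − m₂)g = (m₁ + m₂ + 0.4375)a, so a = (3.28 − 2.13)(9.81)/(3.28 + 2.13 + 0.4375) = 1.929 m/s².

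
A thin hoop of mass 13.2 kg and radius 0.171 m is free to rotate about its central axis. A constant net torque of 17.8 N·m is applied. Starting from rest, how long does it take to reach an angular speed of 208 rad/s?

t ≈ 4.51 s

I = MR² = (13.2)(0.171)² = 0.3860 kg·m².
α = τ/I = 17.8/0.3860 = 46.12 rad/s².
ω = αt ⇒ t = ω/α = 208/46.12 = 4.510 s.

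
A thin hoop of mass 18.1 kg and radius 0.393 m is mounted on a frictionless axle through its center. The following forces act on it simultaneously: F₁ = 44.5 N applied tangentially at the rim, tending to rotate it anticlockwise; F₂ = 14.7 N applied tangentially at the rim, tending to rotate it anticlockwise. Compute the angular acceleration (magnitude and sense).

α ≈ 8.32 rad/s², anticlockwise

I = MR² = (18.1)(0.393)² = 2.796 kg·m².
Taking anticlockwise as positive: τ₁ = +(44.5)(0.393) = +17.49 N·m; τ₂ = +(14.7)(0.393) = +5.777 N·m.
Net torque τ = 23.27 N·m.
α = τ/I = 23.27/2.796 = 8.322 rad/s².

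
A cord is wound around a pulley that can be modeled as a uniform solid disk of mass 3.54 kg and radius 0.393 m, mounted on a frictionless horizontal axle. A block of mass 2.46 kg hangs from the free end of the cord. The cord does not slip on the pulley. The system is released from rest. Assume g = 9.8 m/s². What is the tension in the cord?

T ≈ 10.1 N

I = ½MR² = (1/2)(3.54)(0.393)² = 0.2734 kg·m².
Block: mg − T = ma. Pulley: TR = Iα. No-slip: a = αR, so T = (I/R²)a = 1.770·a.
Then mg = (m + 1.770)a, so a = (2.46)(9.8)/(2.46 + 1.770) = 5.699 m/s².
T = 1.770·a = 10.09 N.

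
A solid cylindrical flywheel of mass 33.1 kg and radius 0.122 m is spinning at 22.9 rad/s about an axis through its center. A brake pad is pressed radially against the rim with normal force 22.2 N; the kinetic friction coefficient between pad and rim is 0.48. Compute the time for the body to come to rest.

I = ½MR² = (1/2)(33.1)(0.122)² = 0.2463 kg·m².
Friction force f = μN = (0.48)(22.2) = 10.66 N at the rim; torque magnitude τ = fR = 1.300 N·m, opposing ω.
|α| = τ/I = 1.300/0.2463 = 5.278 rad/s² (deceleration).
0 = ω₀ − |α|t ⇒ t = ω₀/|α| = 22.9/5.278 = 4.339 s.

t ≈ 4.34 s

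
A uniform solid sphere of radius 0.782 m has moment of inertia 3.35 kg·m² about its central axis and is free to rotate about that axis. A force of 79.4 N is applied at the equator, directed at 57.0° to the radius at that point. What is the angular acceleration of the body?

α ≈ 15.5 rad/s²

Only the tangential component produces torque: τ = F R sinθ = (79.4)(0.782) sin 57.0° = 52.07 N·m.
Newton's second law for rotation, τ = Iα, gives α = τ/I = 52.07/3.350 = 15.54 rad/s².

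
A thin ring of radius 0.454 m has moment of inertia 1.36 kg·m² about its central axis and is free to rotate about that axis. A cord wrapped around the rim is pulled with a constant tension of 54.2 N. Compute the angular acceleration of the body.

α ≈ 18.1 rad/s²

τ = F R = (54.2)(0.454) = 24.61 N·m.
Newton's second law for rotation, τ = Iα, gives α = τ/I = 24.61/1.360 = 18.09 rad/s².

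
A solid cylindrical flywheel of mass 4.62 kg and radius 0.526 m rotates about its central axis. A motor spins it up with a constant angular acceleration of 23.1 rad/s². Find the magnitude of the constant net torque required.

I = ½MR² = (1/2)(4.62)(0.526)² = 0.6391 kg·m².
τ = Iα = (0.6391)(23.10) = 14.76 N·m.

τ ≈ 14.8 N·m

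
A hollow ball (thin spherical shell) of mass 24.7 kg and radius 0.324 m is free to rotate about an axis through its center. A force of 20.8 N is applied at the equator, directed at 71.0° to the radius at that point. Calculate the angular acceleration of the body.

I = (2/3)MR² = (2/3)(24.7)(0.324)² = 1.729 kg·m².
Only the tangential component produces torque: τ = F R sinθ = (20.8)(0.324) sin 71.0° = 6.372 N·m.
Newton's second law for rotation, τ = Iα, gives α = τ/I = 6.372/1.729 = 3.686 rad/s².

α ≈ 3.69 rad/s²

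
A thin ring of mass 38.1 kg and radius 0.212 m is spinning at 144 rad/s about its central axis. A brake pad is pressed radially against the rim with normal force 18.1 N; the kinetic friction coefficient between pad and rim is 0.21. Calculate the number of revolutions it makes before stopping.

≈ 3510 revolutions

I = MR² = (38.1)(0.212)² = 1.712 kg·m².
Friction force f = μN = (0.21)(18.1) = 3.801 N at the rim; torque magnitude τ = fR = 0.8058 N·m, opposing ω.
|α| = τ/I = 0.8058/1.712 = 0.4706 rad/s² (deceleration).
ω² = ω₀² − 2|α|θ with ω = 0 ⇒ θ = ω₀²/(2|α|) = 22030 rad = 3507 rev.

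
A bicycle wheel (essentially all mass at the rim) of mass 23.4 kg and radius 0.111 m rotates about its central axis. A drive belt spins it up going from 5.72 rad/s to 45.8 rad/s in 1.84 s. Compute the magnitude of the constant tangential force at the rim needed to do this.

I = MR² = (23.4)(0.111)² = 0.2883 kg·m².
α = Δω/Δt = (45.8 − 5.72)/1.84 = 21.78 rad/s².
The required torque is τ = Iα = (0.2883)(21.78) = 6.280 N·m.
A tangential force at the rim gives τ = FR, so F = τ/R = 6.280/0.111 = 56.58 N.

F ≈ 56.6 N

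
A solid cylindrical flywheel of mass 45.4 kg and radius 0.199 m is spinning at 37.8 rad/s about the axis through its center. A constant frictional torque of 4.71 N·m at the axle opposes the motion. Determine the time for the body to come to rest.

I = ½MR² = (1/2)(45.4)(0.199)² = 0.8989 kg·m².
The net torque has magnitude 4.71 N·m, opposing ω.
|α| = τ/I = 4.710/0.8989 = 5.239 rad/s² (deceleration).
0 = ω₀ − |α|t ⇒ t = ω₀/|α| = 37.8/5.239 = 7.214 s.

t ≈ 7.21 s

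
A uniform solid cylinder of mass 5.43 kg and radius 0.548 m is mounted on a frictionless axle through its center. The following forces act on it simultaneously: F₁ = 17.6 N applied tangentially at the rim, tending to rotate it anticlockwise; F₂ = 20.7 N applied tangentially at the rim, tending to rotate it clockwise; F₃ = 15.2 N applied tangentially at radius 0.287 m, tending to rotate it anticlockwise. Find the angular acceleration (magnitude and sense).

I = ½MR² = (1/2)(5.43)(0.548)² = 0.8153 kg·m².
Taking anticlockwise as positive: τ₁ = +(17.6)(0.548) = +9.645 N·m; τ₂ = −(20.7)(0.548) = −11.34 N·m; τ₃ = +(15.2)(0.287) = +4.362 N·m.
Net torque τ = 2.664 N·m.
α = τ/I = 2.664/0.8153 = 3.267 rad/s².

α ≈ 3.27 rad/s², anticlockwise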